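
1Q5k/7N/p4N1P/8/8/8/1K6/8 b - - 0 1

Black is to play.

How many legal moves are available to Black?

Black to move; king on h8.
In check: yes, from the white queen on b8.
Legal moves: none.
Count: 0.

0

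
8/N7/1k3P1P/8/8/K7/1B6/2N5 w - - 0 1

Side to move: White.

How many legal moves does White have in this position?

17

White to move; king on a3.
In check: no.
Legal moves: Nc8+, Nc6, Nb5, Kb4, Ka4, Kb3, Ka2, Be5, Bd4+, Bc3, Ba1, Nd3, Nb3, Ne2, Na2, h7, f7.
Count: 17.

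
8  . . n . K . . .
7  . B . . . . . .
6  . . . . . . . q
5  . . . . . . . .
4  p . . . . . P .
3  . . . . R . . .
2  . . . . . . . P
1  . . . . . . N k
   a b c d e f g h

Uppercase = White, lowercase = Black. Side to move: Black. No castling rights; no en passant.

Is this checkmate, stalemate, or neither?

Black to move; black king on h1.
In check: yes, from the white bishop on b7.
Legal moves for Black: Kxh2, Kxg1, Qc6+.
Black is in check but has 3 legal moves → neither.

neither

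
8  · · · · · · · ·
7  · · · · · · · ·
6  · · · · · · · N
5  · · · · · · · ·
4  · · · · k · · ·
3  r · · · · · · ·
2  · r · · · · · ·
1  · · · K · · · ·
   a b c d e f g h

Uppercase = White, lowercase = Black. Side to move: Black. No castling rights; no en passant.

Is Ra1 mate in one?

After Ra1: white king on d1; in check: yes, from the black rook on a1.
King squares — c1: attacked by Ra1; e1: attacked by Ra1; c2: attacked by Rb2; d2: attacked by Rb2; e2: attacked by Rb2.
White has no legal moves → checkmate.

yes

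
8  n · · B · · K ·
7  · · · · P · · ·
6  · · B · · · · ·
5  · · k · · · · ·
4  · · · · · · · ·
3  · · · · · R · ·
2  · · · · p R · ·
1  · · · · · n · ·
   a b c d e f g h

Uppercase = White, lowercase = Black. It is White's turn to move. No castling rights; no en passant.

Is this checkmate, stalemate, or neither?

neither

White to move; white king on g8.
In check: no.
Legal moves for White include: Kh8, Kf8, Kh7, Kg7, Kf7, Bc7, Bb6+, Ba5, Be8, Bxa8, Bd7, Bb7, Bd5, Bb5, Be4, Ba4, Rf8, Rf7, ... (list truncated; more exist).
White has legal moves and is not in check → neither.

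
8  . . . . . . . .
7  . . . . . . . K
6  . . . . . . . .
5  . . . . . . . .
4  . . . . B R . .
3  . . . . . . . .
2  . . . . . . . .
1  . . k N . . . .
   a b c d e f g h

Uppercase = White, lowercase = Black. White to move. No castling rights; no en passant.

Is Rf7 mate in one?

no

After Rf7: black king on c1; in check: no.
Black is not in check, so this cannot be checkmate.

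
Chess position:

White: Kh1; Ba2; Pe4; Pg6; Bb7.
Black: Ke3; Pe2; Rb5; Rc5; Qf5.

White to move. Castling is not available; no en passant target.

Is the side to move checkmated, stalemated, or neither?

neither

White to move; white king on h1.
In check: no.
Legal moves for White: Bc8, Ba8, Bc6, Ba6, Bbd5, Bg8, Bf7, Be6, Bad5, Bc4, Bb3, Bb1, Kh2, Kg2, Kg1, exf5, g7, e5.
White has 18 legal moves and is not in check → neither.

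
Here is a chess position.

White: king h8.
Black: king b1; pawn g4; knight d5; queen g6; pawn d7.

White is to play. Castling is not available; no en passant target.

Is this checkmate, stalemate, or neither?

stalemate

White to move; white king on h8.
In check: no.
King squares — g7: attacked by Qg6; h7: attacked by Qg6; g8: attacked by Qg6.
Legal moves for White: none.
Not in check and no legal moves → stalemate.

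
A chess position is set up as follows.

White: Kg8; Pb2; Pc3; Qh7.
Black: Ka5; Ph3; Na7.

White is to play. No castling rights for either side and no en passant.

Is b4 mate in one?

no

After b4: black king on a5; in check: yes, from the white pawn on b4.
Black has 4 legal replies: Kb6, Ka6, Kb5, Ka4.
In check but a legal move exists → not checkmate.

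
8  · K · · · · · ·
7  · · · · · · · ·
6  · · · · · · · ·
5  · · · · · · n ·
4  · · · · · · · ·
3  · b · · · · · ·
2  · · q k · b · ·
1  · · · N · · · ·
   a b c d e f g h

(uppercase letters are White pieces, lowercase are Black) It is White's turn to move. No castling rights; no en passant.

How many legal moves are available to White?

White to move; king on b8.
In check: no.
Legal moves: Ka8, Kb7, Ne3, Nc3, Nxf2, Nb2.
Count: 6.

6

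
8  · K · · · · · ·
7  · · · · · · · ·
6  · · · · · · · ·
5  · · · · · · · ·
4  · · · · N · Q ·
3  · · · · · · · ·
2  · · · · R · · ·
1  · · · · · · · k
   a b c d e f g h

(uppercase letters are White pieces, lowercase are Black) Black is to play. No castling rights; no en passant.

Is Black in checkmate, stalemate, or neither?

stalemate

Black to move; black king on h1.
In check: no.
King squares — g1: attacked by Qg4; g2: attacked by Re2; h2: attacked by Re2.
Legal moves for Black: none.
Not in check and no legal moves → stalemate.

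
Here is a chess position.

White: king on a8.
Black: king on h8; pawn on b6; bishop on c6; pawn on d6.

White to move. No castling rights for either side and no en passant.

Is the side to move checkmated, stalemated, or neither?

neither

White to move; white king on a8.
In check: yes, from the black bishop on c6.
King squares — a7: available; b7: attacked by Bc6; b8: available.
Legal moves for White: Kb8, Ka7.
White is in check but has 2 legal moves → neither.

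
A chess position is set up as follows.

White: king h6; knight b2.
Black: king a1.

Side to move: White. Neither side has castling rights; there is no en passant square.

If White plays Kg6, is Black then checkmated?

After Kg6: black king on a1; in check: no.
Black is not in check, so this cannot be checkmate.

no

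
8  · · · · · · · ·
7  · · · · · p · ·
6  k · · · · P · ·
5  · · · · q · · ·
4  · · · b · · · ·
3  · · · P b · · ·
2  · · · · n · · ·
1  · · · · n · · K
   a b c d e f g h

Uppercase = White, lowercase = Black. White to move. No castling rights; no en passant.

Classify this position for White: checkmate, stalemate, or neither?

stalemate

White to move; white king on h1.
In check: no.
King squares — g1: attacked by Ne2; g2: attacked by Ne1; h2: attacked by Qe5.
Legal moves for White: none.
Not in check and no legal moves → stalemate.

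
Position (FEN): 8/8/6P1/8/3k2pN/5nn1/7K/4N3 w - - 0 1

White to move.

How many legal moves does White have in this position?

4

White to move; king on h2.
In check: yes, from the black knight on f3.
Legal moves: Kxg3, Kg2, Nhxf3+, Nexf3+.
Count: 4.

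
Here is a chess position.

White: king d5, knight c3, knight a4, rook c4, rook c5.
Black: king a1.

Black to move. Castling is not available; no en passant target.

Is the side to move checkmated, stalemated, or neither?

stalemate

Black to move; black king on a1.
In check: no.
King squares — b1: attacked by Nc3; a2: attacked by Nc3; b2: attacked by Na4.
Legal moves for Black: none.
Not in check and no legal moves → stalemate.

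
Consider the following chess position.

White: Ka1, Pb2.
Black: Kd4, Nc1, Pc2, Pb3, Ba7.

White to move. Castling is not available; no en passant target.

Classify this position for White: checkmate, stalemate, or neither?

White to move; white king on a1.
In check: no.
King squares — b1: attacked by Pc2; a2: attacked by Nc1; b2: own pawn.
Legal moves for White: none.
Not in check and no legal moves → stalemate.

stalemate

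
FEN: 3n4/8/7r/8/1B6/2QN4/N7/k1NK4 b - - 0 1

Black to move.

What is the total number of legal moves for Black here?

Black to move; king on a1.
In check: yes, from the white queen on c3.
Legal moves: Kb1.
Count: 1.

1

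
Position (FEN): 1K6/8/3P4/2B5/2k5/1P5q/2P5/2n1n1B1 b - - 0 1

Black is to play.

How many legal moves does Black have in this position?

Black to move; king on c4.
In check: yes, from the white pawn on b3.
Legal moves: Kd5, Kb5, Kc3, Qxb3+, Nxb3.
Count: 5.

5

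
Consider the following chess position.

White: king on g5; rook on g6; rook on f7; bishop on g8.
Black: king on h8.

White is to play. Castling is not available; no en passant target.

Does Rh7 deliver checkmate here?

After Rh7: black king on h8; in check: yes, from the white rook on h7.
King squares — g7: attacked by Rg6; h7: attacked by Bg8; g8: attacked by Rg6.
Black has no legal moves → checkmate.

yes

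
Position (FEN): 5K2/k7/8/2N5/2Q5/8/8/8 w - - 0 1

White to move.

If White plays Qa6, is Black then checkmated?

After Qa6: black king on a7; in check: yes, from the white queen on a6.
Black has 1 legal reply: Kb8.
In check but a legal move exists → not checkmate.

no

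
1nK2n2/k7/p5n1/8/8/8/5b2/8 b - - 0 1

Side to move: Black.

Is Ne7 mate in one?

no

After Ne7: white king on c8; in check: yes, from the black knight on e7.
White has 2 legal replies: Kd8, Kc7.
In check but a legal move exists → not checkmate.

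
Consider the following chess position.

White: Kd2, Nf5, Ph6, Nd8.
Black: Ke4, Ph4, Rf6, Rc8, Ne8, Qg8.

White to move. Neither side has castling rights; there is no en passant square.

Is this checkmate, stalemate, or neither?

White to move; white king on d2.
In check: no.
Legal moves for White: Nf7, Nb7, Ne6, Nc6, Ng7, Ne7, Nd6+, Nxh4, Nd4, Ng3+, Ne3, Ke2, Ke1, Kd1, h7.
White has 15 legal moves and is not in check → neither.

neither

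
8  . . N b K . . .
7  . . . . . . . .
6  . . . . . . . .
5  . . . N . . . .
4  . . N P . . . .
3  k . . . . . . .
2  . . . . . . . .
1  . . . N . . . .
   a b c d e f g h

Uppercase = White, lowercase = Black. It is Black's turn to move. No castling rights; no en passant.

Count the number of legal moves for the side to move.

Black to move; king on a3.
In check: yes, from the white knight on c4.
Legal moves: Ka4, Kb3, Ka2.
Count: 3.

3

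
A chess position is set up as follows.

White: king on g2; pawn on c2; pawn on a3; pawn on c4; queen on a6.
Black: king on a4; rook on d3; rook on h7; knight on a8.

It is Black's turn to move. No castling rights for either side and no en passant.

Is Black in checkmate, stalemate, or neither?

Black to move; black king on a4.
In check: yes, from the white queen on a6.
King squares — a3: attacked by Qa6; b3: attacked by Pc2; b4: attacked by Pa3; a5: attacked by Qa6; b5: attacked by Pc4.
Legal moves for Black: none.
In check with no legal moves → checkmate.

checkmate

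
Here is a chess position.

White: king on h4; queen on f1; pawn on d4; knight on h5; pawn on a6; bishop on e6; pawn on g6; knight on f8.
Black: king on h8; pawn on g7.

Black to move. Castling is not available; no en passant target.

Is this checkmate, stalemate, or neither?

Black to move; black king on h8.
In check: no.
King squares — g7: own pawn; h7: attacked by Pg6; g8: attacked by Be6.
Legal moves for Black: none.
Not in check and no legal moves → stalemate.

stalemate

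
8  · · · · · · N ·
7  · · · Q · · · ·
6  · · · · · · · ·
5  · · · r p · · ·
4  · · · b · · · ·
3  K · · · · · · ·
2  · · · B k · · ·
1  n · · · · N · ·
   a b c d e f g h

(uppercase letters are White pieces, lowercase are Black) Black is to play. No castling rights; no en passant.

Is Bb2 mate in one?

After Bb2: white king on a3; in check: yes, from the black bishop on b2.
White has 4 legal replies: Kb4, Ka4, Kxb2, Ka2.
In check but a legal move exists → not checkmate.

no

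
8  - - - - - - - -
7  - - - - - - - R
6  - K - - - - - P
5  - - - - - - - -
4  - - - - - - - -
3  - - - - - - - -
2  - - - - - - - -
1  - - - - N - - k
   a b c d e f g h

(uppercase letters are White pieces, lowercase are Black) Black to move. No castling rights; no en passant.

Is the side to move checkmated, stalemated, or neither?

neither

Black to move; black king on h1.
In check: no.
Legal moves for Black: Kh2, Kg1.
Black has 2 legal moves and is not in check → neither.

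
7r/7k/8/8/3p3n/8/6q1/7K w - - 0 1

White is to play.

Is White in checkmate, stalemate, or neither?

White to move; white king on h1.
In check: yes, from the black queen on g2.
King squares — g1: attacked by Qg2; g2: attacked by Nh4; h2: attacked by Qg2.
Legal moves for White: none.
In check with no legal moves → checkmate.

checkmate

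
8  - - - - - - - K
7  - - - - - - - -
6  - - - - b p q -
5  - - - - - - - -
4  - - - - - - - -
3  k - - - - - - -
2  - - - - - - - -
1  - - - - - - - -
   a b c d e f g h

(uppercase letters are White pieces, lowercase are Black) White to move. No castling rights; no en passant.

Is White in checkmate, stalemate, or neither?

stalemate

White to move; white king on h8.
In check: no.
King squares — g7: attacked by Qg6; h7: attacked by Qg6; g8: attacked by Be6.
Legal moves for White: none.
Not in check and no legal moves → stalemate.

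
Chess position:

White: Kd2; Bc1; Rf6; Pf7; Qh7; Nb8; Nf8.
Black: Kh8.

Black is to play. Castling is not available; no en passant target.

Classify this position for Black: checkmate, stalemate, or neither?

Black to move; black king on h8.
In check: yes, from the white queen on h7.
King squares — g7: attacked by Qh7; h7: attacked by Nf8; g8: attacked by Pf7.
Legal moves for Black: none.
In check with no legal moves → checkmate.

checkmate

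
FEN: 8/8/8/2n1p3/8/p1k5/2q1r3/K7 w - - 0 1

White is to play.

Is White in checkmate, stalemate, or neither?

stalemate

White to move; white king on a1.
In check: no.
King squares — b1: attacked by Qc2; a2: attacked by Qc2; b2: attacked by Qc2.
Legal moves for White: none.
Not in check and no legal moves → stalemate.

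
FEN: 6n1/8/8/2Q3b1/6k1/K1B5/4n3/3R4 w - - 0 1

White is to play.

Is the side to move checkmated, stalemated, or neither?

White to move; white king on a3.
In check: no.
Legal moves for White include: Qf8, Qc8+, Qe7, Qc7, Qa7, Qd6, Qc6, Qb6, Qxg5+, Qf5+, Qe5, Qd5, Qb5, Qa5, Qd4+, Qc4+, Qb4+, Qe3, ... (list truncated; more exist).
White has legal moves and is not in check → neither.

neither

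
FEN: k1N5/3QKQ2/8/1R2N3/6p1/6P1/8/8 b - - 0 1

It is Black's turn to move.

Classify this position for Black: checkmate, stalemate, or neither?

Black to move; black king on a8.
In check: no.
King squares — a7: attacked by Qd7; b7: attacked by Rb5; b8: attacked by Rb5.
Legal moves for Black: none.
Not in check and no legal moves → stalemate.

stalemate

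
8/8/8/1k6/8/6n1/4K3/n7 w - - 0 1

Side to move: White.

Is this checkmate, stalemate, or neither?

White to move; white king on e2.
In check: yes, from the black knight on g3.
Legal moves for White: Kf3, Ke3, Kd3, Kf2, Kd2, Ke1, Kd1.
White is in check but has 7 legal moves → neither.

neither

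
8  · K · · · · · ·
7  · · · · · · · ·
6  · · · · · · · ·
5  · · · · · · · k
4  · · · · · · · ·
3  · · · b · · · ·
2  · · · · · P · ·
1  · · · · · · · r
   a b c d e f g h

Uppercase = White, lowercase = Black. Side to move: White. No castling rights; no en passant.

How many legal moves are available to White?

White to move; king on b8.
In check: no.
Legal moves: Kc8, Ka8, Kc7, Kb7, Ka7, f3, f4.
Count: 7.

7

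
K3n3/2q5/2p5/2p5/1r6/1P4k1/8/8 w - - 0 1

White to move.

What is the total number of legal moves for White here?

White to move; king on a8.
In check: no.
Legal moves: none.
Count: 0.

0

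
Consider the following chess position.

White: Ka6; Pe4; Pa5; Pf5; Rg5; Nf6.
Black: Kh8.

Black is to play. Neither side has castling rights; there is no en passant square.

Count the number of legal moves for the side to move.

Black to move; king on h8.
In check: no.
Legal moves: none.
Count: 0.

0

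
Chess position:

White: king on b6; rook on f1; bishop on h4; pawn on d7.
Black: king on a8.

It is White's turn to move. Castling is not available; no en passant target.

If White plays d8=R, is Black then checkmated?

After d8=R: black king on a8; in check: yes, from the white rook on d8.
King squares — a7: attacked by Kb6; b7: attacked by Kb6; b8: attacked by Rd8.
Black has no legal moves → checkmate.

yes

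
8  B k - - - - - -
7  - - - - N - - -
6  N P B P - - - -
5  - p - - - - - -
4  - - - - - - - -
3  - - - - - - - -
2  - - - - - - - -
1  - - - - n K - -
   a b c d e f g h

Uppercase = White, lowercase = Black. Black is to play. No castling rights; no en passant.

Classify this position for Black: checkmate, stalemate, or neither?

checkmate

Black to move; black king on b8.
In check: yes, from the white knight on a6.
King squares — a7: attacked by Pb6; b7: attacked by Bc6; c7: attacked by Na6; a8: attacked by Bc6; c8: attacked by Ne7.
Legal moves for Black: none.
In check with no legal moves → checkmate.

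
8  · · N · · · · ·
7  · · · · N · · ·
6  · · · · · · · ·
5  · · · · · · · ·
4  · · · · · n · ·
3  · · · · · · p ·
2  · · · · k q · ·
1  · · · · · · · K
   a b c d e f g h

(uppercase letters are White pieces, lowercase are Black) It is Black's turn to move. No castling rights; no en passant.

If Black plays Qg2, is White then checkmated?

yes

After Qg2: white king on h1; in check: yes, from the black queen on g2.
King squares — g1: attacked by Qg2; g2: attacked by Nf4; h2: attacked by Qg2.
White has no legal moves → checkmate.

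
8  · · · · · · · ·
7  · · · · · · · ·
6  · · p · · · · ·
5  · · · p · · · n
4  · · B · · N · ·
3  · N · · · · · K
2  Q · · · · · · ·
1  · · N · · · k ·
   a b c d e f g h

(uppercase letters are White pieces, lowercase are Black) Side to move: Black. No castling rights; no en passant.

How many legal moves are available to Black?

Black to move; king on g1.
In check: no.
Legal moves: Ng7, Nf6, Nxf4+, Ng3, Kh1, dxc4, c5, d4.
Count: 8.

8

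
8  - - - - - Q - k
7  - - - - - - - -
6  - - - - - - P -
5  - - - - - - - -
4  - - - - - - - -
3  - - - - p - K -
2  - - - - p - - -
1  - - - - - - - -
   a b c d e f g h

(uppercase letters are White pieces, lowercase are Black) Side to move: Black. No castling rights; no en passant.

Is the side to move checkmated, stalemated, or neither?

Black to move; black king on h8.
In check: yes, from the white queen on f8.
King squares — g7: attacked by Qf8; h7: attacked by Pg6; g8: attacked by Qf8.
Legal moves for Black: none.
In check with no legal moves → checkmate.

checkmate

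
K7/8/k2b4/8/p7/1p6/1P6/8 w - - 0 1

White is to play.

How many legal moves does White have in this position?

White to move; king on a8.
In check: no.
Legal moves: none.
Count: 0.

0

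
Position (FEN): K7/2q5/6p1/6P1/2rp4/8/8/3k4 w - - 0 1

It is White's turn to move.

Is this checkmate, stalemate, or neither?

stalemate

White to move; white king on a8.
In check: no.
King squares — a7: attacked by Qc7; b7: attacked by Qc7; b8: attacked by Qc7.
Legal moves for White: none.
Not in check and no legal moves → stalemate.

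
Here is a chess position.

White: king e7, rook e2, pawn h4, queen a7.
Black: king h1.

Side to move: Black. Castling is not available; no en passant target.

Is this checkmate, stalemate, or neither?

stalemate

Black to move; black king on h1.
In check: no.
King squares — g1: attacked by Qa7; g2: attacked by Re2; h2: attacked by Re2.
Legal moves for Black: none.
Not in check and no legal moves → stalemate.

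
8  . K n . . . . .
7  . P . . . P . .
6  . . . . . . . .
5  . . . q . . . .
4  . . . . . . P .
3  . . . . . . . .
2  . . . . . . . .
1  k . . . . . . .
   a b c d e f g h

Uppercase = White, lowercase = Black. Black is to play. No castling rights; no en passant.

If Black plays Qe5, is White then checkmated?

no

After Qe5: white king on b8; in check: yes, from the black queen on e5.
White has 2 legal replies: Kxc8, Ka8.
In check but a legal move exists → not checkmate.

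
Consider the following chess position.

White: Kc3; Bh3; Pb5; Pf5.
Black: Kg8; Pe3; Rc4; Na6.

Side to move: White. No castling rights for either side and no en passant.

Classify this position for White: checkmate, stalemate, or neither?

neither

White to move; white king on c3.
In check: yes, from the black rook on c4.
King squares — b2: available; c2: attacked by Rc4; d2: attacked by Pe3; b3: available; d3: available; b4: attacked by Rc4; c4: available; d4: attacked by Rc4.
Legal moves for White: Kxc4, Kd3, Kb3, Kb2.
White is in check but has 4 legal moves → neither.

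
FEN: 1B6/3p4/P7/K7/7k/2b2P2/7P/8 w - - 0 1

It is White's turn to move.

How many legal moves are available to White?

White to move; king on a5.
In check: yes, from the black bishop on c3.
Legal moves: Kb6, Kb5, Ka4.
Count: 3.

3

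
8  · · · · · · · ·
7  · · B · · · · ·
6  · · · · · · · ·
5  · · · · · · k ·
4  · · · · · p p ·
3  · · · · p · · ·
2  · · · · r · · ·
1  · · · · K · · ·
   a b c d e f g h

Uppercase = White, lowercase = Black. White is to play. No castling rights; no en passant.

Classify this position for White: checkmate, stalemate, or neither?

White to move; white king on e1.
In check: yes, from the black rook on e2.
King squares — d1: available; f1: available; d2: attacked by Re2; e2: available; f2: attacked by Re2.
Legal moves for White: Kxe2, Kf1, Kd1.
White is in check but has 3 legal moves → neither.

neither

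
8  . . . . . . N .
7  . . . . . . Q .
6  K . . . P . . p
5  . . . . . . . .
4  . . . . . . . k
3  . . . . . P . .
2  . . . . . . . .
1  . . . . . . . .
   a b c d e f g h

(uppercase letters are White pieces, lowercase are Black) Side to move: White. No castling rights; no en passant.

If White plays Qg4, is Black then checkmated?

After Qg4: black king on h4; in check: yes, from the white queen on g4.
King squares — g3: attacked by Qg4; h3: attacked by Qg4; g4: attacked by Pf3; g5: attacked by Qg4; h5: attacked by Qg4.
Black has no legal moves → checkmate.

yes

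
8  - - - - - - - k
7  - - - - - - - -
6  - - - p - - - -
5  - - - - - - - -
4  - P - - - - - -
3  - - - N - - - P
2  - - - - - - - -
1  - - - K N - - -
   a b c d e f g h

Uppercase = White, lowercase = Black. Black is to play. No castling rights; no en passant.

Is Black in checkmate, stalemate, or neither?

neither

Black to move; black king on h8.
In check: no.
Legal moves for Black: Kg8, Kh7, Kg7, d5.
Black has 4 legal moves and is not in check → neither.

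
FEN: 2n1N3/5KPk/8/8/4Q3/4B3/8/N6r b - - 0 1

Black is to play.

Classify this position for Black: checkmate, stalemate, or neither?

checkmate

Black to move; black king on h7.
In check: yes, from the white queen on e4.
King squares — g6: attacked by Qe4; h6: attacked by Be3; g7: attacked by Kf7; g8: attacked by Kf7; h8: attacked by Pg7.
Legal moves for Black: none.
In check with no legal moves → checkmate.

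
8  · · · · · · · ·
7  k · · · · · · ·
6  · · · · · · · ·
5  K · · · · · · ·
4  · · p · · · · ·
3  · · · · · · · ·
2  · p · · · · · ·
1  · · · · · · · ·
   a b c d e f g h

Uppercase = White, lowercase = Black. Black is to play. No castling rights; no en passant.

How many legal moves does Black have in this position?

Black to move; king on a7.
In check: no.
Legal moves: Kb8, Ka8, Kb7, c3, b1=Q, b1=R, b1=B, b1=N.
Count: 8.

8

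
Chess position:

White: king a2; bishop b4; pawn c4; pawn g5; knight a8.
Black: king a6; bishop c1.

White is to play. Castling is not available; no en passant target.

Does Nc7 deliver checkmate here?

After Nc7: black king on a6; in check: yes, from the white knight on c7.
Black has 3 legal replies: Kb7, Ka7, Kb6.
In check but a legal move exists → not checkmate.

no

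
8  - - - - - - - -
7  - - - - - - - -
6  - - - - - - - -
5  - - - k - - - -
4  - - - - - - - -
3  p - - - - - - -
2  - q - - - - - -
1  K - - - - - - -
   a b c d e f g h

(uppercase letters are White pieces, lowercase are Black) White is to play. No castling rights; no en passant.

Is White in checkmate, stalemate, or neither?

White to move; white king on a1.
In check: yes, from the black queen on b2.
King squares — b1: attacked by Qb2; a2: attacked by Qb2; b2: attacked by Pa3.
Legal moves for White: none.
In check with no legal moves → checkmate.

checkmate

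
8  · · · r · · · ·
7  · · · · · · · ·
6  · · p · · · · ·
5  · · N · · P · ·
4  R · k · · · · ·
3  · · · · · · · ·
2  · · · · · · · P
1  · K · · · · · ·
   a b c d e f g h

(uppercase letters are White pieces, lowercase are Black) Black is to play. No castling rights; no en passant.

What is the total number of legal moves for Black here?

4

Black to move; king on c4.
In check: yes, from the white rook on a4.
Legal moves: Kd5, Kxc5, Kb5, Kc3.
Count: 4.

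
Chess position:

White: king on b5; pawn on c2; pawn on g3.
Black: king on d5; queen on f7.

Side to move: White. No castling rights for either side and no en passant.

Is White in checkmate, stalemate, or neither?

neither

White to move; white king on b5.
In check: no.
Legal moves for White: Kb6, Ka6, Ka5, Kb4, Ka4, g4, c3, c4+.
White has 8 legal moves and is not in check → neither.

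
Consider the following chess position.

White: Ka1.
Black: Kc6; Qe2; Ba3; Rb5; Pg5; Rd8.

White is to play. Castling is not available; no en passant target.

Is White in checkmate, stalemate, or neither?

White to move; white king on a1.
In check: no.
King squares — b1: attacked by Rb5; a2: attacked by Qe2; b2: attacked by Qe2.
Legal moves for White: none.
Not in check and no legal moves → stalemate.

stalemate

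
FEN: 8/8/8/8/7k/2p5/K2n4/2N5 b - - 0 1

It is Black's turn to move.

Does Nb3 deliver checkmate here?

After Nb3: white king on a2; in check: no.
White is not in check, so this cannot be checkmate.

no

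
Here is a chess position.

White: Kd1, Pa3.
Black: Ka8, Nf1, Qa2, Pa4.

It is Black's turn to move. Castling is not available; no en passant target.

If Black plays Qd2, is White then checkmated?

After Qd2: white king on d1; in check: yes, from the black queen on d2.
King squares — c1: attacked by Qd2; e1: attacked by Qd2; c2: attacked by Qd2; d2: attacked by Nf1; e2: attacked by Qd2.
White has no legal moves → checkmate.

yes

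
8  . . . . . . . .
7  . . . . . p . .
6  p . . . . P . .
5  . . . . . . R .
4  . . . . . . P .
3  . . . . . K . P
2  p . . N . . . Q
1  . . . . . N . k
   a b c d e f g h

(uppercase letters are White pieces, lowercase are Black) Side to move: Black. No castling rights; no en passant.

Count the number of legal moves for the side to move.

Black to move; king on h1.
In check: yes, from the white queen on h2.
Legal moves: none.
Count: 0.

0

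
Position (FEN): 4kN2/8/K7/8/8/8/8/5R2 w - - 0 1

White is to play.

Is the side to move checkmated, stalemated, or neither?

neither

White to move; white king on a6.
In check: no.
Legal moves for White include: Nh7, Nd7, Ng6, Ne6, Kb7, Ka7, Kb6, Kb5, Ka5, Rf7, Rf6, Rf5, Rf4, Rf3, Rf2, Rh1, Rg1, Re1+, ... (list truncated; more exist).
White has legal moves and is not in check → neither.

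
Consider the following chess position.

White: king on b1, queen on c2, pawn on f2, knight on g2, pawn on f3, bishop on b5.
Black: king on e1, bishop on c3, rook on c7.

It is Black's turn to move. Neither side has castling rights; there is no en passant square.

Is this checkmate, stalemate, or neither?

checkmate

Black to move; black king on e1.
In check: yes, from the white knight on g2.
King squares — d1: attacked by Qc2; f1: attacked by Bb5; d2: attacked by Qc2; e2: attacked by Qc2; f2: attacked by Qc2.
Legal moves for Black: none.
In check with no legal moves → checkmate.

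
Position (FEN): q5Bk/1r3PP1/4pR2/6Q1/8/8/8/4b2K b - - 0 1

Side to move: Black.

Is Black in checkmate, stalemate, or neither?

checkmate

Black to move; black king on h8.
In check: yes, from the white pawn on g7.
King squares — g7: attacked by Qg5; h7: attacked by Bg8; g8: attacked by Pf7.
Legal moves for Black: none.
In check with no legal moves → checkmate.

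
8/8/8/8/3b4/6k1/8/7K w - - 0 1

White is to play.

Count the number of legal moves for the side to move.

White to move; king on h1.
In check: no.
Legal moves: none.
Count: 0.

0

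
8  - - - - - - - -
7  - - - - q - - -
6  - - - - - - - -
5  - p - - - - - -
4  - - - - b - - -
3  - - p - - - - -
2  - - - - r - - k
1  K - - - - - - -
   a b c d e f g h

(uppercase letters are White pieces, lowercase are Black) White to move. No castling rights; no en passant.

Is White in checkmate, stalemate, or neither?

stalemate

White to move; white king on a1.
In check: no.
King squares — b1: attacked by Be4; a2: attacked by Re2; b2: attacked by Re2.
Legal moves for White: none.
Not in check and no legal moves → stalemate.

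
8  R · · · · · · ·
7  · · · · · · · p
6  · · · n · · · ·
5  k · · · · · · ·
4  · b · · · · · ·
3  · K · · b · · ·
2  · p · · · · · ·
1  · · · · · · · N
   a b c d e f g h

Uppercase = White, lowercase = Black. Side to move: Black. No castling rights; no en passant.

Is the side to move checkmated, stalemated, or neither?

neither

Black to move; black king on a5.
In check: yes, from the white rook on a8.
Legal moves for Black: Kb6, Kb5, Ba7.
Black is in check but has 3 legal moves → neither.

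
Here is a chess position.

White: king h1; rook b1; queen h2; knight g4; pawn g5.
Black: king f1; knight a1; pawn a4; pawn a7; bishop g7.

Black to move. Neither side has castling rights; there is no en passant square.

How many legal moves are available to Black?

0

Black to move; king on f1.
In check: yes, from the white rook on b1.
Legal moves: none.
Count: 0.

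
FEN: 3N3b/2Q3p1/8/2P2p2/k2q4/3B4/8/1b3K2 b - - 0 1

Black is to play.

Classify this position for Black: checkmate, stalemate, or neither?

neither

Black to move; black king on a4.
In check: no.
Legal moves for Black include: Qxd8, Qd7, Qf6, Qd6, Qe5, Qd5, Qxc5, Qh4, Qg4, Qf4+, Qe4, Qc4, Qb4, Qe3, Qxd3+, Qc3, Qf2+, Qb2, ... (list truncated; more exist).
Black has legal moves and is not in check → neither.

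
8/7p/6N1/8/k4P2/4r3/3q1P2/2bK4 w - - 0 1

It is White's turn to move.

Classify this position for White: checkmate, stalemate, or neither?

checkmate

White to move; white king on d1.
In check: yes, from the black queen on d2.
King squares — c1: attacked by Qd2; e1: attacked by Qd2; c2: attacked by Qd2; d2: attacked by Bc1; e2: attacked by Qd2.
Legal moves for White: none.
In check with no legal moves → checkmate.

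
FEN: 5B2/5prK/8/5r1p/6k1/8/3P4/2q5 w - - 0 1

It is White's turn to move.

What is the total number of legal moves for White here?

4

White to move; king on h7.
In check: yes, from the black rook on g7.
Legal moves: Kh8, Kxg7, Kh6, Bxg7.
Count: 4.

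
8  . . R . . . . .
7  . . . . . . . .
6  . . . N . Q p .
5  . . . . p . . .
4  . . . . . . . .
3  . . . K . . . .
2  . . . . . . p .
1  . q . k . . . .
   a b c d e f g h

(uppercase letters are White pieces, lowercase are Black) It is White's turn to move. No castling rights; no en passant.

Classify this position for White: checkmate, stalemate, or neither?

neither

White to move; white king on d3.
In check: yes, from the black queen on b1.
King squares — c2: attacked by Qb1; d2: attacked by Kd1; e2: attacked by Kd1; c3: available; e3: available; c4: available; d4: attacked by Pe5; e4: attacked by Qb1.
Legal moves for White: Kc4, Ke3, Kc3, Rc2.
White is in check but has 4 legal moves → neither.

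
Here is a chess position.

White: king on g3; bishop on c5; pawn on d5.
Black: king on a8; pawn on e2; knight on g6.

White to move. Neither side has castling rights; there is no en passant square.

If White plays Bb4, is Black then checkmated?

no

After Bb4: black king on a8; in check: no.
Black is not in check, so this cannot be checkmate.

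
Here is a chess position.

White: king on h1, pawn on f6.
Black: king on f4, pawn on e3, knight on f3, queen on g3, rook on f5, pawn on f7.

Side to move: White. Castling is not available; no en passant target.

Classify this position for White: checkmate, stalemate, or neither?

White to move; white king on h1.
In check: no.
King squares — g1: attacked by Nf3; g2: attacked by Qg3; h2: attacked by Nf3.
Legal moves for White: none.
Not in check and no legal moves → stalemate.

stalemate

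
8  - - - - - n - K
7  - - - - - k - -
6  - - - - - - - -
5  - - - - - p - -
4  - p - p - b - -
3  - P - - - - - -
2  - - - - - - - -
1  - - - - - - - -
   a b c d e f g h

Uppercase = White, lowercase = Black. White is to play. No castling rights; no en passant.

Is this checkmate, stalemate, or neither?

White to move; white king on h8.
In check: no.
King squares — g7: attacked by Kf7; h7: attacked by Nf8; g8: attacked by Kf7.
Legal moves for White: none.
Not in check and no legal moves → stalemate.

stalemate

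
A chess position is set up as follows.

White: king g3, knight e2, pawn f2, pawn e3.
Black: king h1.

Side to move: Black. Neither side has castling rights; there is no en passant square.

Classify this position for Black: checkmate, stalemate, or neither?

Black to move; black king on h1.
In check: no.
King squares — g1: attacked by Ne2; g2: attacked by Kg3; h2: attacked by Kg3.
Legal moves for Black: none.
Not in check and no legal moves → stalemate.

stalemate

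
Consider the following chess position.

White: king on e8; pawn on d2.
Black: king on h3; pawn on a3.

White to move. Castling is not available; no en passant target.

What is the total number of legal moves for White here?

7

White to move; king on e8.
In check: no.
Legal moves: Kf8, Kd8, Kf7, Ke7, Kd7, d3, d4.
Count: 7.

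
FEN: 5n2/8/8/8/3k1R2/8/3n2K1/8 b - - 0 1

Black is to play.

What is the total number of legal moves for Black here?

Black to move; king on d4.
In check: yes, from the white rook on f4.
Legal moves: Ke5, Kd5, Kc5, Ke3, Kd3, Kc3, Ne4.
Count: 7.

7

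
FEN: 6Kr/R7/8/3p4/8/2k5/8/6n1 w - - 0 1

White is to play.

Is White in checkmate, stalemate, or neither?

White to move; white king on g8.
In check: yes, from the black rook on h8.
King squares — f7: available; g7: available; h7: attacked by Rh8; f8: attacked by Rh8; h8: available.
Legal moves for White: Kxh8, Kg7, Kf7.
White is in check but has 3 legal moves → neither.

neither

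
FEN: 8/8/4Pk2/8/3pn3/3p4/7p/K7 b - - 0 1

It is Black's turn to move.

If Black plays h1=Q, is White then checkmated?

After h1=Q: white king on a1; in check: yes, from the black queen on h1.
White has 2 legal replies: Kb2, Ka2.
In check but a legal move exists → not checkmate.

no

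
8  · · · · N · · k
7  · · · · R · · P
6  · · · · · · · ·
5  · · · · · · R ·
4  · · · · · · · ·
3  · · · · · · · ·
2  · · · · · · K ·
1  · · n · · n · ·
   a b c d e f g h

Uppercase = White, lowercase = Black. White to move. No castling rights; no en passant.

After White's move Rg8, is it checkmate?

After Rg8: black king on h8; in check: yes, from the white rook on g8.
King squares — g7: attacked by Re7; h7: attacked by Re7; g8: attacked by Ph7.
Black has no legal moves → checkmate.

yes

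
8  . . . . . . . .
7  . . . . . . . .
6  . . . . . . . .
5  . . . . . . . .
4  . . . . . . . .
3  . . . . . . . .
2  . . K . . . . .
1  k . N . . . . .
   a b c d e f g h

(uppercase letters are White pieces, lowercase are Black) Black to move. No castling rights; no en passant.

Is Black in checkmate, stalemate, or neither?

stalemate

Black to move; black king on a1.
In check: no.
King squares — b1: attacked by Kc2; a2: attacked by Nc1; b2: attacked by Kc2.
Legal moves for Black: none.
Not in check and no legal moves → stalemate.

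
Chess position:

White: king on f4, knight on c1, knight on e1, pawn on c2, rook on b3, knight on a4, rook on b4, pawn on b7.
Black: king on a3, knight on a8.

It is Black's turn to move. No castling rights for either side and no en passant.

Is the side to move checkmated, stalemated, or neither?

checkmate

Black to move; black king on a3.
In check: yes, from the white rook on b3.
King squares — a2: attacked by Nc1; b2: attacked by Rb3; b3: attacked by Nc1; a4: attacked by Rb4; b4: attacked by Rb3.
Legal moves for Black: none.
In check with no legal moves → checkmate.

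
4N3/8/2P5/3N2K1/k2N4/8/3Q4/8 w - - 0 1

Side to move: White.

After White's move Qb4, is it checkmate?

After Qb4: black king on a4; in check: yes, from the white queen on b4.
King squares — a3: attacked by Qb4; b3: attacked by Qb4; b4: attacked by Nd5; a5: attacked by Qb4; b5: attacked by Qb4.
Black has no legal moves → checkmate.

yes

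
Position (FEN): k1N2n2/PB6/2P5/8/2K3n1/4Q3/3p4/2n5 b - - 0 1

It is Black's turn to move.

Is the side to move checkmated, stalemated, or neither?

Black to move; black king on a8.
In check: yes, from the white bishop on b7.
King squares — a7: attacked by Qe3; b7: attacked by Pc6; b8: attacked by Pa7.
Legal moves for Black: none.
In check with no legal moves → checkmate.

checkmate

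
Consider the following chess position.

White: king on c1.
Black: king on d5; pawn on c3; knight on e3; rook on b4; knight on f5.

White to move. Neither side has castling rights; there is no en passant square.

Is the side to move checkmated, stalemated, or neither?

White to move; white king on c1.
In check: no.
King squares — b1: attacked by Rb4; d1: attacked by Ne3; b2: attacked by Pc3; c2: attacked by Ne3; d2: attacked by Pc3.
Legal moves for White: none.
Not in check and no legal moves → stalemate.

stalemate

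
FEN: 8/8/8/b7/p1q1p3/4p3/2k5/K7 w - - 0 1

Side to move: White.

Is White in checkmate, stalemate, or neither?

White to move; white king on a1.
In check: no.
King squares — b1: attacked by Kc2; a2: attacked by Qc4; b2: attacked by Kc2.
Legal moves for White: none.
Not in check and no legal moves → stalemate.

stalemate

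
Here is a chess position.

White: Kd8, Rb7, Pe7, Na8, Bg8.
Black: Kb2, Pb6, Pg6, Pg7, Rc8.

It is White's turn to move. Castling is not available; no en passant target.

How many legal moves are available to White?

2

White to move; king on d8.
In check: yes, from the black rook on c8.
Legal moves: Kxc8, Kd7.
Count: 2.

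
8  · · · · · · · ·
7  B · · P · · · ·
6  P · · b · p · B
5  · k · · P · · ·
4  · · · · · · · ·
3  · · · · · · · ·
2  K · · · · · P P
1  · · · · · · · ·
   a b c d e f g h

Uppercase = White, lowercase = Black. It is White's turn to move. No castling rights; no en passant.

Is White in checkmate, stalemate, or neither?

neither

White to move; white king on a2.
In check: no.
Legal moves for White include: Bb8, Bb6, Bc5, Bd4, Bae3, Bf2, Bg1, Bf8, Bg7, Bg5, Bf4, Bhe3, Bd2, Bc1, Kb3, Kb2, Kb1, Ka1, ... (list truncated; more exist).
White has legal moves and is not in check → neither.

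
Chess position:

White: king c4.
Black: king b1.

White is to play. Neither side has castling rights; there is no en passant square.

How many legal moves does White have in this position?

8

White to move; king on c4.
In check: no.
Legal moves: Kd5, Kc5, Kb5, Kd4, Kb4, Kd3, Kc3, Kb3.
Count: 8.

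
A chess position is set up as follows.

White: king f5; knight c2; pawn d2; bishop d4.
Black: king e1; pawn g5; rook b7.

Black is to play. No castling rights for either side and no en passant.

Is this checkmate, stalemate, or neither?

Black to move; black king on e1.
In check: yes, from the white knight on c2.
Legal moves for Black: Ke2, Kxd2, Kf1, Kd1.
Black is in check but has 4 legal moves → neither.

neither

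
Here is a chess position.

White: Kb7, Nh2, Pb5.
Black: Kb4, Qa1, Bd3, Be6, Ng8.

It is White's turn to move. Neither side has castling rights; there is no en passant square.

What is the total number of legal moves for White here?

8

White to move; king on b7.
In check: no.
Legal moves: Kb8, Kc7, Kc6, Kb6, Ng4, Nf3, Nf1, b6.
Count: 8.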